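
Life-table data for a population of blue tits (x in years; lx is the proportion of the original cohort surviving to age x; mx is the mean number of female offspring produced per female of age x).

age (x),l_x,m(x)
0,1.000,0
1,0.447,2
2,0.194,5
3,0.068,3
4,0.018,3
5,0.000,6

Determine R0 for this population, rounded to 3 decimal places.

2.122

lx·mx by age: 0, 0.894, 0.97, 0.204, 0.054, 0
R0 = Σ lx·mx = 2.122 → 2.122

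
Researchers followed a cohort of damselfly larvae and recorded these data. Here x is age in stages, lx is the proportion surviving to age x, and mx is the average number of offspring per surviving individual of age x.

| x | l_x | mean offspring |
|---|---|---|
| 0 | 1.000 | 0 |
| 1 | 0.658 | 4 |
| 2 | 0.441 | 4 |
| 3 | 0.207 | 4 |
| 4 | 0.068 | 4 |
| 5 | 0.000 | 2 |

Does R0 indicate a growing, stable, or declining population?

R0 = Σ lx·mx = 0 + 2.632 + 1.764 + 0.828 + 0.272 + 0 = 5.496
R0 > 1, so the population is growing.

growing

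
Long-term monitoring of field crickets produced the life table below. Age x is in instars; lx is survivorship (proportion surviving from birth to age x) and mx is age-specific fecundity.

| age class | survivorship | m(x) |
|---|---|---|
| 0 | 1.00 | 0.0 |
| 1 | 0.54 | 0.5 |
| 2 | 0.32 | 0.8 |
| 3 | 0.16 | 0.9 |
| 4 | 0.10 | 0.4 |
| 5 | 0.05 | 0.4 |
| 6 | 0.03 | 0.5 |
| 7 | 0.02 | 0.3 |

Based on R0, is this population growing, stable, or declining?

declining

R0 = Σ lx·mx = 0 + 0.27 + 0.256 + 0.144 + 0.04 + 0.02 + 0.015 + 0.006 = 0.751
R0 < 1, so the population is declining.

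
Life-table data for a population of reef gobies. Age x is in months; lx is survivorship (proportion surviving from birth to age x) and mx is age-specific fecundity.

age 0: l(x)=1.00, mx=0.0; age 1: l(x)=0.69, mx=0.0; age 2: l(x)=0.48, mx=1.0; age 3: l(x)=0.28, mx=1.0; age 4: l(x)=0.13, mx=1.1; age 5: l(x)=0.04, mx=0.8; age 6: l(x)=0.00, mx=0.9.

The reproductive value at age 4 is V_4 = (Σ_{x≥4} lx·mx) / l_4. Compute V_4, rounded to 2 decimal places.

1.35

lx·mx for x ≥ 4: 0.143, 0.032, 0 → sum = 0.175
V_4 = 0.175 / l_4 = 0.175 / 0.13 = 1.346154… → 1.35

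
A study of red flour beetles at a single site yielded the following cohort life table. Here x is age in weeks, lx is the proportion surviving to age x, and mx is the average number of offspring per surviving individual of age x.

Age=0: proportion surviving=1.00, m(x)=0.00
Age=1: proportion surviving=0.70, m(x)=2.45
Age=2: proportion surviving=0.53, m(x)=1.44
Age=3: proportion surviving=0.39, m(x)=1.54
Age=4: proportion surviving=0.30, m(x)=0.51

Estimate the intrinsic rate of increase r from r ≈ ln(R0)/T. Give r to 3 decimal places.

0.670

R0 = Σ lx·mx = 0 + 1.715 + 0.7632 + 0.6006 + 0.153 = 3.2318
Σ x·lx·mx = 5.6552; T = 5.6552/3.2318 = 1.74986…
r ≈ ln(R0)/T = ln(3.2318)/1.74986… = 0.67036… → 0.670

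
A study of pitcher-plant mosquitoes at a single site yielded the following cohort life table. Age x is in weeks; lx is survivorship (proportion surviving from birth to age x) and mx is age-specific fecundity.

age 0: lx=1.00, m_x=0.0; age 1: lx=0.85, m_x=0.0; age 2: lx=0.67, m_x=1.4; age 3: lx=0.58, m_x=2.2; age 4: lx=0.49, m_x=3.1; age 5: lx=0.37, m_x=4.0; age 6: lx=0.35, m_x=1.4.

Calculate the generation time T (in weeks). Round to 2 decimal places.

3.88

lx·mx: 0, 0, 0.938, 1.276, 1.519, 1.48, 0.49 → R0 = 5.703
x·lx·mx: 0, 0, 1.876, 3.828, 6.076, 7.4, 2.94 → Σ = 22.12
T = 22.12 / 5.703 = 3.87866… → 3.88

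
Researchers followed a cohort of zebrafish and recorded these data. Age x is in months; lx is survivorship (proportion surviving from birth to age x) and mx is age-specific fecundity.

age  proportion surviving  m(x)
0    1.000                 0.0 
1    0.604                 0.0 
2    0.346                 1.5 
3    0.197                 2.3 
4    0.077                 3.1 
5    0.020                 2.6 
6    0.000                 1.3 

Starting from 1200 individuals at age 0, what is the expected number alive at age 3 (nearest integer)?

Expected survivors = N0 · l_3 = 1200 × 0.197 = 236.4 → 236

236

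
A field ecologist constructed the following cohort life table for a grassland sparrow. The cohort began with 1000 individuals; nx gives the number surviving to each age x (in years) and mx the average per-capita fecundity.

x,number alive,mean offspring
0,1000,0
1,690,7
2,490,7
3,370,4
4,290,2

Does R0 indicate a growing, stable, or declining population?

lx = nx/n0 = nx/1000: 1, 0.69, 0.49, 0.37, 0.29
R0 = Σ lx·mx = 0 + 4.83 + 3.43 + 1.48 + 0.58 = 10.32
R0 > 1, so the population is growing.

growing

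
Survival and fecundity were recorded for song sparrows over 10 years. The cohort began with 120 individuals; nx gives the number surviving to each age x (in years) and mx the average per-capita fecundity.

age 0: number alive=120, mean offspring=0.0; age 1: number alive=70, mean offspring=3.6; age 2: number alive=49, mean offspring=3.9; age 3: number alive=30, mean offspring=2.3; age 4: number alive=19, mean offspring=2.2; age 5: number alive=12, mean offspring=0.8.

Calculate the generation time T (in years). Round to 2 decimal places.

lx = nx/n0 = nx/120: 1, 0.58333…, 0.40833…, 0.25, 0.15833…, 0.1
lx·mx: 0, 2.1…, 1.5925…, 0.575, 0.348333…, 0.08 → R0 = 4.695833…
x·lx·mx: 0, 2.1…, 3.185…, 1.725, 1.393333…, 0.4 → Σ = 8.803333…
T = 8.803333… / 4.695833… = 1.874712… → 1.87

1.87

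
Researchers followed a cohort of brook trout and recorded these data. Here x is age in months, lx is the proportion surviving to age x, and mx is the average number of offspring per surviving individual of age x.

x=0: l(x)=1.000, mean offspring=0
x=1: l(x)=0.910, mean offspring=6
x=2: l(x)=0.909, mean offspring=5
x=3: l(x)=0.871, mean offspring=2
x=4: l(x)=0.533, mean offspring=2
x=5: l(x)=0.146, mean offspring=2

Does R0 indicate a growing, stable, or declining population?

growing

R0 = Σ lx·mx = 0 + 5.46 + 4.545 + 1.742 + 1.066 + 0.292 = 13.105
R0 > 1, so the population is growing.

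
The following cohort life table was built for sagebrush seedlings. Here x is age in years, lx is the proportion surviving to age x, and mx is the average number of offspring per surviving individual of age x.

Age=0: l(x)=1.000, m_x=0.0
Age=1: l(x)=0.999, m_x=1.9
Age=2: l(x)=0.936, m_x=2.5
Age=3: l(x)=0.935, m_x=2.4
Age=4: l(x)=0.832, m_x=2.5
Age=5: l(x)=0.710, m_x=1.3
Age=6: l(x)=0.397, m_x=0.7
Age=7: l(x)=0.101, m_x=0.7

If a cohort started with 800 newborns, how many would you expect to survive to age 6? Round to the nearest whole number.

318

Expected survivors = N0 · l_6 = 800 × 0.397 = 317.6 → 318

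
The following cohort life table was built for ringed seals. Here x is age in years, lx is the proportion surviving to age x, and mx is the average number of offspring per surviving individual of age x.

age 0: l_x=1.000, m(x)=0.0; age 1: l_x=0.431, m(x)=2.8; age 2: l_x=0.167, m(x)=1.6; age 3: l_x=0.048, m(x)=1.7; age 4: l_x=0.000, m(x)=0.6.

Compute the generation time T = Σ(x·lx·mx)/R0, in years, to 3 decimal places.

1.277

lx·mx: 0, 1.2068, 0.2672, 0.0816, 0 → R0 = 1.5556
x·lx·mx: 0, 1.2068, 0.5344, 0.2448, 0 → Σ = 1.986
T = 1.986 / 1.5556 = 1.276678… → 1.277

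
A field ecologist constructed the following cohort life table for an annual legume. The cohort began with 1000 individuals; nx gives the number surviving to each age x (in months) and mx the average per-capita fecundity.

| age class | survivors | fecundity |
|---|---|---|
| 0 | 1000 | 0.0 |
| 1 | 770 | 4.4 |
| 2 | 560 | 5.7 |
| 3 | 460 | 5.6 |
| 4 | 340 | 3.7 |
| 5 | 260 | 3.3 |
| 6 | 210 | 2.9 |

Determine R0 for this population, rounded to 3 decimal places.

11.881

lx = nx/n0 = nx/1000: 1, 0.77, 0.56, 0.46, 0.34, 0.26, 0.21
lx·mx by age: 0, 3.388, 3.192, 2.576, 1.258, 0.858, 0.609
R0 = Σ lx·mx = 11.881 → 11.881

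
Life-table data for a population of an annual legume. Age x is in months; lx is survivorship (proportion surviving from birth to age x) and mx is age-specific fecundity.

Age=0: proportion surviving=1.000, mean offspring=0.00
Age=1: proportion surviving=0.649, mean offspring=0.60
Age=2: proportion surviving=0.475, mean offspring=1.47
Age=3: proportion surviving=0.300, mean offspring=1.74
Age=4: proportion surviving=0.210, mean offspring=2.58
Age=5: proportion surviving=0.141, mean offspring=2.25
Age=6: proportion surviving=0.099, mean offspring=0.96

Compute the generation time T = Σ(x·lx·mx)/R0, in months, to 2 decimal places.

2.99

lx·mx: 0, 0.3894, 0.69825, 0.522, 0.5418, 0.31725, 0.09504 → R0 = 2.56374
x·lx·mx: 0, 0.3894, 1.3965, 1.566, 2.1672, 1.58625, 0.57024 → Σ = 7.67559
T = 7.67559 / 2.56374 = 2.993903… → 2.99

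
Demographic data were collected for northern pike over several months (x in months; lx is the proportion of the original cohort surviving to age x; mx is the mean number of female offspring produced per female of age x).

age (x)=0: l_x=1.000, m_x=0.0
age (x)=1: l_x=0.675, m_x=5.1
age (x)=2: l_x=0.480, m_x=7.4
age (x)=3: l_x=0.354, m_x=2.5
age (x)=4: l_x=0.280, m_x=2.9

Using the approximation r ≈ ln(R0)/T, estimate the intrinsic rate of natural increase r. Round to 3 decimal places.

R0 = Σ lx·mx = 0 + 3.4425 + 3.552 + 0.885 + 0.812 = 8.6915
Σ x·lx·mx = 16.4495; T = 16.4495/8.6915 = 1.8926…
r ≈ ln(R0)/T = ln(8.6915)/1.8926… = 1.14253… → 1.143

1.143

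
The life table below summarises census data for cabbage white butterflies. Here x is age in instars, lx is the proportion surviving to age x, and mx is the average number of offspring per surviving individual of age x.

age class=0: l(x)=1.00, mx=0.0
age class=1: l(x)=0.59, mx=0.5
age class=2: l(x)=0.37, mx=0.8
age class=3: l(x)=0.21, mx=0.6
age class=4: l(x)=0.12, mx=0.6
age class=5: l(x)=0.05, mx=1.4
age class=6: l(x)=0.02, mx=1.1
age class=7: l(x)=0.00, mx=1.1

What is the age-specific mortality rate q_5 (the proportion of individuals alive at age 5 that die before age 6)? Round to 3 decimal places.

q_5 = (l_5 − l_6) / l_5 = (0.05 − 0.02) / 0.05
     = 0.03 / 0.05 = 0.6 → 0.600

0.600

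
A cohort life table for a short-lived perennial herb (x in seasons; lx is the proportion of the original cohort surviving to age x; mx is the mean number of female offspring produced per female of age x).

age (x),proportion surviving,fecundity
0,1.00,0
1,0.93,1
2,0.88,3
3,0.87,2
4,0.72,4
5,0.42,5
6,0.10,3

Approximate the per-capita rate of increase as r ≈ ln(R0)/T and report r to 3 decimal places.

R0 = Σ lx·mx = 0 + 0.93 + 2.64 + 1.74 + 2.88 + 2.1 + 0.3 = 10.59
Σ x·lx·mx = 35.25; T = 35.25/10.59 = 3.32861…
r ≈ ln(R0)/T = ln(10.59)/3.32861… = 0.70898… → 0.709

0.709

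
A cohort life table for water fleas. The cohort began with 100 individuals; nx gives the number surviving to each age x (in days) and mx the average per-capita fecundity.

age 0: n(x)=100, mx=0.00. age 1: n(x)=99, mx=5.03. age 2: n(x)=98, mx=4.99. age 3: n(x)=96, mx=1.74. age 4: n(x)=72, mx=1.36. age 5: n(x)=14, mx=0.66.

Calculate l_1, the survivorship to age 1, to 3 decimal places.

0.990

l_1 = n_1/n_0 = 99/100 = 0.99 → 0.990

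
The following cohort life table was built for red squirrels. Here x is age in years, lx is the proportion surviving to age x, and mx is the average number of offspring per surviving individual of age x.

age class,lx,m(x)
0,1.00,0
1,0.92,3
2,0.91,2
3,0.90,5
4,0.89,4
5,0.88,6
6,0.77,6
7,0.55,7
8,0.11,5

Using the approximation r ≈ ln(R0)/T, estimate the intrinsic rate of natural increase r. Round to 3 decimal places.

R0 = Σ lx·mx = 0 + 2.76 + 1.82 + 4.5 + 3.56 + 5.28 + 4.62 + 3.85 + 0.55 = 26.94
Σ x·lx·mx = 119.61; T = 119.61/26.94 = 4.43987…
r ≈ ln(R0)/T = ln(26.94)/4.43987… = 0.74183… → 0.742

0.742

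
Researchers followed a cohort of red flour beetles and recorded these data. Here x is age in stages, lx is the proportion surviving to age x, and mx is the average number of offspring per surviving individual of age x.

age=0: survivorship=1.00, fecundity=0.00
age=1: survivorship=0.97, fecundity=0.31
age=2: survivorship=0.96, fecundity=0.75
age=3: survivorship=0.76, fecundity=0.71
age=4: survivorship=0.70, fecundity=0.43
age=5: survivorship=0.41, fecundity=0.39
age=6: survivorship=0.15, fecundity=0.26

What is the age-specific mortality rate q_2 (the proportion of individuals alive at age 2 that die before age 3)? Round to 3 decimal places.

q_2 = (l_2 − l_3) / l_2 = (0.96 − 0.76) / 0.96
     = 0.2 / 0.96 = 0.208333… → 0.208

0.208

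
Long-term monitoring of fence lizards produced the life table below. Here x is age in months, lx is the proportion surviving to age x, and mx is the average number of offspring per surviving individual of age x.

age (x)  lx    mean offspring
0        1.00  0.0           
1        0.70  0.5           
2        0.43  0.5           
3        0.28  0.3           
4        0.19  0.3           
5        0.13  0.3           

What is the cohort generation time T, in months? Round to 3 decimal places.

1.953

lx·mx: 0, 0.35, 0.215, 0.084, 0.057, 0.039 → R0 = 0.745
x·lx·mx: 0, 0.35, 0.43, 0.252, 0.228, 0.195 → Σ = 1.455
T = 1.455 / 0.745 = 1.95302… → 1.953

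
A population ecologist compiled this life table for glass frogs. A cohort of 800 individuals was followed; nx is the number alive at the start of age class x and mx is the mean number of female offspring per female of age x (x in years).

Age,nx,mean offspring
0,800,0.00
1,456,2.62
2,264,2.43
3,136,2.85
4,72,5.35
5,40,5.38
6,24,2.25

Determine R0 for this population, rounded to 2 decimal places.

3.60

lx = nx/n0 = nx/800: 1, 0.57, 0.33, 0.17, 0.09, 0.05, 0.03
lx·mx by age: 0, 1.4934, 0.8019, 0.4845, 0.4815, 0.269, 0.0675
R0 = Σ lx·mx = 3.5978 → 3.60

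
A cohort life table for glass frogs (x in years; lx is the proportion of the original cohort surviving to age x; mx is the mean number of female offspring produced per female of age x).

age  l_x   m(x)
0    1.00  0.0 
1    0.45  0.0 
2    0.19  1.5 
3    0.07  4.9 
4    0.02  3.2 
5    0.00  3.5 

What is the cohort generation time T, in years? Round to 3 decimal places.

2.681

lx·mx: 0, 0, 0.285, 0.343, 0.064, 0 → R0 = 0.692
x·lx·mx: 0, 0, 0.57, 1.029, 0.256, 0 → Σ = 1.855
T = 1.855 / 0.692 = 2.680636… → 2.681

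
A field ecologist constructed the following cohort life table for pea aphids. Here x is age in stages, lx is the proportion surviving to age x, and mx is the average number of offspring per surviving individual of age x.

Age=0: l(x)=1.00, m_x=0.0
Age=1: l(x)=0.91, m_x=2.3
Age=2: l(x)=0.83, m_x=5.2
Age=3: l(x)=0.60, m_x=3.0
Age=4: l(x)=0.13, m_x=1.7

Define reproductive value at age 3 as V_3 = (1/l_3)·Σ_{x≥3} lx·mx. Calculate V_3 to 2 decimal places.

lx·mx for x ≥ 3: 1.8, 0.221 → sum = 2.021
V_3 = 2.021 / l_3 = 2.021 / 0.6 = 3.368333… → 3.37

3.37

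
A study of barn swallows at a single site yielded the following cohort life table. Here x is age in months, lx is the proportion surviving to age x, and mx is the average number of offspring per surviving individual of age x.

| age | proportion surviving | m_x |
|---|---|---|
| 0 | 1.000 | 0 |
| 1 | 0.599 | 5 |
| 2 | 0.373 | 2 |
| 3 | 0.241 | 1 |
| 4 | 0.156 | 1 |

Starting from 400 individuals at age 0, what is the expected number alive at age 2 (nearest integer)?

Expected survivors = N0 · l_2 = 400 × 0.373 = 149.2 → 149

149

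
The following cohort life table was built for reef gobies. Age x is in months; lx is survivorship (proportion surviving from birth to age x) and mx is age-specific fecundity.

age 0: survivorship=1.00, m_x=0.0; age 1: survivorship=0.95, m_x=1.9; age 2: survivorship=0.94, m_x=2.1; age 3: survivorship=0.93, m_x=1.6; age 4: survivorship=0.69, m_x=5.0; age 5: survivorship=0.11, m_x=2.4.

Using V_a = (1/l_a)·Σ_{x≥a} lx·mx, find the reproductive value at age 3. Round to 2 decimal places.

5.59

lx·mx for x ≥ 3: 1.488, 3.45, 0.264 → sum = 5.202
V_3 = 5.202 / l_3 = 5.202 / 0.93 = 5.593548… → 5.59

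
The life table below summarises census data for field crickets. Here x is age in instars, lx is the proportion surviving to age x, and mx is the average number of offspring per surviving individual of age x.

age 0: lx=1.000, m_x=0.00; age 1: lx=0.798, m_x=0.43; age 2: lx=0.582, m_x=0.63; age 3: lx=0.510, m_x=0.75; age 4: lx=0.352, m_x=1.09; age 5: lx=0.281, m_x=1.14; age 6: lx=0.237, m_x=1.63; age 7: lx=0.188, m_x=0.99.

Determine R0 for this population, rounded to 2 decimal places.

2.37

lx·mx by age: 0, 0.34314, 0.36666, 0.3825, 0.38368, 0.32034, 0.38631, 0.18612
R0 = Σ lx·mx = 2.36875 → 2.37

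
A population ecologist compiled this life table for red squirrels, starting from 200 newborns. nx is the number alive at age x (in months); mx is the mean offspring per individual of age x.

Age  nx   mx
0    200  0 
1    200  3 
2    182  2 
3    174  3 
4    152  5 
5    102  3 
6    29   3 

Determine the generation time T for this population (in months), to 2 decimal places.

3.03

lx = nx/n0 = nx/200: 1, 1, 0.91, 0.87, 0.76, 0.51, 0.145
lx·mx: 0, 3, 1.82, 2.61, 3.8, 1.53, 0.435 → R0 = 13.195
x·lx·mx: 0, 3, 3.64, 7.83, 15.2, 7.65, 2.61 → Σ = 39.93
T = 39.93 / 13.195 = 3.026146… → 3.03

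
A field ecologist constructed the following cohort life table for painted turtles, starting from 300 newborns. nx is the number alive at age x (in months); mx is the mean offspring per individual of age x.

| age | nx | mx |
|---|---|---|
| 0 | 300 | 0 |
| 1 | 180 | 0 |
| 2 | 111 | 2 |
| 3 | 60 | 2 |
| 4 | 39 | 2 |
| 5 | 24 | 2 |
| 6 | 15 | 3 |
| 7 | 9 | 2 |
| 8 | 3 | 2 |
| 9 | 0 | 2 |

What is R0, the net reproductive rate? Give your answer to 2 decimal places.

1.79

lx = nx/n0 = nx/300: 1, 0.6, 0.37, 0.2, 0.13, 0.08, 0.05, 0.03, 0.01, 0
lx·mx by age: 0, 0, 0.74, 0.4, 0.26, 0.16, 0.15, 0.06, 0.02, 0
R0 = Σ lx·mx = 1.79 → 1.79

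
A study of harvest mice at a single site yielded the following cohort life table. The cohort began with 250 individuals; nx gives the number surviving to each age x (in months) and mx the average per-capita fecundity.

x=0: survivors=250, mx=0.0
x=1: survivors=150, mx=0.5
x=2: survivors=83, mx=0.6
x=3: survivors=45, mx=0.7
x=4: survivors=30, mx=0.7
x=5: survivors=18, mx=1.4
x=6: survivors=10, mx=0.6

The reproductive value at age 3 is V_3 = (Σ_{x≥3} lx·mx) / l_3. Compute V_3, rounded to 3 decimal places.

lx = nx/n0 = nx/250: 1, 0.6, 0.332, 0.18, 0.12, 0.072, 0.04
lx·mx for x ≥ 3: 0.126, 0.084, 0.1008, 0.024 → sum = 0.3348
V_3 = 0.3348 / l_3 = 0.3348 / 0.18 = 1.86 → 1.860

1.860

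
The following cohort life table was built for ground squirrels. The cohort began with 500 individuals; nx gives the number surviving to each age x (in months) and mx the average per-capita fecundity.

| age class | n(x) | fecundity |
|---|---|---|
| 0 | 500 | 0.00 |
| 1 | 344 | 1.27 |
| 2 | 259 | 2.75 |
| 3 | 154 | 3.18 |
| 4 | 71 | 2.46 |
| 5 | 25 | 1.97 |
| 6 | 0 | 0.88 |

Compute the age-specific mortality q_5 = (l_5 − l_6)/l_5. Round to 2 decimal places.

lx = nx/n0 = nx/500: 1, 0.688, 0.518, 0.308, 0.142, 0.05, 0
q_5 = (l_5 − l_6) / l_5 = (0.05 − 0) / 0.05
     = 0.05 / 0.05 = 1 → 1.00

1.00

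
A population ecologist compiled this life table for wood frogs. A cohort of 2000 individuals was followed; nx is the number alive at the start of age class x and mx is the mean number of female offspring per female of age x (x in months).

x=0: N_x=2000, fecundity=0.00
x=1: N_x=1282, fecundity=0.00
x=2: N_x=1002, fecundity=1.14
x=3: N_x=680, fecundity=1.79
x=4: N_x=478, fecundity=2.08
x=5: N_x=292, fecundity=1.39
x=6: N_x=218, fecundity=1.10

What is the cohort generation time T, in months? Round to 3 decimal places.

lx = nx/n0 = nx/2000: 1, 0.641, 0.501, 0.34, 0.239, 0.146, 0.109
lx·mx: 0, 0, 0.57114, 0.6086, 0.49712, 0.20294, 0.1199 → R0 = 1.9997
x·lx·mx: 0, 0, 1.14228, 1.8258, 1.98848, 1.0147, 0.7194 → Σ = 6.69066
T = 6.69066 / 1.9997 = 3.345832… → 3.346

3.346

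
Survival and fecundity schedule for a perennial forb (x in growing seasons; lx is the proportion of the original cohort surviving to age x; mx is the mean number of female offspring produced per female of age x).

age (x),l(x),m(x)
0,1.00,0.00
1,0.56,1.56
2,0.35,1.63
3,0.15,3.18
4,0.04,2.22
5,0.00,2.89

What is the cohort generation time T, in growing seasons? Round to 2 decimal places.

1.89

lx·mx: 0, 0.8736, 0.5705, 0.477, 0.0888, 0 → R0 = 2.0099
x·lx·mx: 0, 0.8736, 1.141, 1.431, 0.3552, 0 → Σ = 3.8008
T = 3.8008 / 2.0099 = 1.891039… → 1.89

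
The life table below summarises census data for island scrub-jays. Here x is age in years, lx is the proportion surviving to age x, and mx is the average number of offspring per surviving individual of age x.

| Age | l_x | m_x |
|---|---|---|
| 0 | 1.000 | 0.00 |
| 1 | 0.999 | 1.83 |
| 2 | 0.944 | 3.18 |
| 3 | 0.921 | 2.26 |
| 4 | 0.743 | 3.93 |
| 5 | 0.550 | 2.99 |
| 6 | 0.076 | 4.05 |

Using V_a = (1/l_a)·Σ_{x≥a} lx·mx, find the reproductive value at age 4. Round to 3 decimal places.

lx·mx for x ≥ 4: 2.91999, 1.6445, 0.3078 → sum = 4.87229
V_4 = 4.87229 / l_4 = 4.87229 / 0.743 = 6.557591… → 6.558

6.558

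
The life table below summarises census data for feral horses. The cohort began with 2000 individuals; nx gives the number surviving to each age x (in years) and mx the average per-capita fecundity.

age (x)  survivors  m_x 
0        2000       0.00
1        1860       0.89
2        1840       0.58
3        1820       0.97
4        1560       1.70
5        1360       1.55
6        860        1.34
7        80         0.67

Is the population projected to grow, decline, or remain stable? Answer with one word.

growing

lx = nx/n0 = nx/2000: 1, 0.93, 0.92, 0.91, 0.78, 0.68, 0.43, 0.04
R0 = Σ lx·mx = 0 + 0.8277 + 0.5336 + 0.8827 + 1.326 + 1.054 + 0.5762 + 0.0268 = 5.227
R0 > 1, so the population is growing.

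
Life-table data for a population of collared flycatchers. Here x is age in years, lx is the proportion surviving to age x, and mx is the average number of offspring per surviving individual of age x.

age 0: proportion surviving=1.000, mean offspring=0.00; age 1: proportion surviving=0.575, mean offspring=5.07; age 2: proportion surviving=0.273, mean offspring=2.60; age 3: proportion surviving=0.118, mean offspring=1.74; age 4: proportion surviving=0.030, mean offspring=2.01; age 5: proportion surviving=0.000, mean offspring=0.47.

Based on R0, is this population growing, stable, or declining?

R0 = Σ lx·mx = 0 + 2.91525 + 0.7098 + 0.20532 + 0.0603 + 0 = 3.89067
R0 > 1, so the population is growing.

growing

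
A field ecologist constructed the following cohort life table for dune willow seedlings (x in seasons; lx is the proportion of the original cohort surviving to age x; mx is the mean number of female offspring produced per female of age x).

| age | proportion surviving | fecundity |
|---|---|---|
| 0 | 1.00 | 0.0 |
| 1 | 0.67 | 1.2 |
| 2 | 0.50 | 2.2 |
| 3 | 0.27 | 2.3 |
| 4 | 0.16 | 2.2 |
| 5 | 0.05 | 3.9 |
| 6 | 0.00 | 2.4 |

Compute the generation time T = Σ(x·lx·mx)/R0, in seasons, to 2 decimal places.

lx·mx: 0, 0.804, 1.1, 0.621, 0.352, 0.195, 0 → R0 = 3.072
x·lx·mx: 0, 0.804, 2.2, 1.863, 1.408, 0.975, 0 → Σ = 7.25
T = 7.25 / 3.072 = 2.360026… → 2.36

2.36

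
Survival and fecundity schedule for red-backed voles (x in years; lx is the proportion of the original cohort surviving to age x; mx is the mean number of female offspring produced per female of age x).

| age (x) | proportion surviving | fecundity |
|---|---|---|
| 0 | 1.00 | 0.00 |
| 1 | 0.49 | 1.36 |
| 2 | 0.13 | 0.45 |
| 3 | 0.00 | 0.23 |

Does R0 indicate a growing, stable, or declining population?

R0 = Σ lx·mx = 0 + 0.6664 + 0.0585 + 0 = 0.7249
R0 < 1, so the population is declining.

declining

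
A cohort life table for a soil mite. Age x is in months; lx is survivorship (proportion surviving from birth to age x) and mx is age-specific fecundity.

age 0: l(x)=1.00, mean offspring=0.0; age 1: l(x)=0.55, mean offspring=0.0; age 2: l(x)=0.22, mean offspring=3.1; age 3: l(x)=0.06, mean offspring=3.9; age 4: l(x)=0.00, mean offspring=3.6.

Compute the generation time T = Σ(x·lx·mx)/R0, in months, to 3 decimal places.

2.255

lx·mx: 0, 0, 0.682, 0.234, 0 → R0 = 0.916
x·lx·mx: 0, 0, 1.364, 0.702, 0 → Σ = 2.066
T = 2.066 / 0.916 = 2.255459… → 2.255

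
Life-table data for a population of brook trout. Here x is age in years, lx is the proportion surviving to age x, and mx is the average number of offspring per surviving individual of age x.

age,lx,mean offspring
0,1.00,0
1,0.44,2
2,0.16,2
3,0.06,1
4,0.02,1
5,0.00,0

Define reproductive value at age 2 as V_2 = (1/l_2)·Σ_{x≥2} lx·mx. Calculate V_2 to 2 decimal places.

2.50

lx·mx for x ≥ 2: 0.32, 0.06, 0.02, 0 → sum = 0.4
V_2 = 0.4 / l_2 = 0.4 / 0.16 = 2.5 → 2.50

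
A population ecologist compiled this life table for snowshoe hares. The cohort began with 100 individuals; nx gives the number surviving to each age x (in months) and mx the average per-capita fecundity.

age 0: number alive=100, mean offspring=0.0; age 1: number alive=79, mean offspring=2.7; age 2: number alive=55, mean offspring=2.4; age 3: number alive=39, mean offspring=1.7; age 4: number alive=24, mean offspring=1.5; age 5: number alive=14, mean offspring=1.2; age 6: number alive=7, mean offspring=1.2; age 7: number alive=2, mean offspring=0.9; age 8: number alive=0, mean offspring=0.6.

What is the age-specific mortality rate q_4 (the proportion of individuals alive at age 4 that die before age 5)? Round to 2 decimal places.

0.42

lx = nx/n0 = nx/100: 1, 0.79, 0.55, 0.39, 0.24, 0.14, 0.07, 0.02, 0
q_4 = (l_4 − l_5) / l_4 = (0.24 − 0.14) / 0.24
     = 0.1 / 0.24 = 0.416667… → 0.42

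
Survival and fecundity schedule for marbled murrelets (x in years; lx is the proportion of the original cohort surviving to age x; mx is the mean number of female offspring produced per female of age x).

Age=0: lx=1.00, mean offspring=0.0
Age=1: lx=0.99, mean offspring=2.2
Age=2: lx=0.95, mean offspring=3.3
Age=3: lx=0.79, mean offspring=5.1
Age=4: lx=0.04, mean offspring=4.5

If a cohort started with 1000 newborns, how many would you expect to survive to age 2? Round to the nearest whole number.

950

Expected survivors = N0 · l_2 = 1000 × 0.95 = 950 → 950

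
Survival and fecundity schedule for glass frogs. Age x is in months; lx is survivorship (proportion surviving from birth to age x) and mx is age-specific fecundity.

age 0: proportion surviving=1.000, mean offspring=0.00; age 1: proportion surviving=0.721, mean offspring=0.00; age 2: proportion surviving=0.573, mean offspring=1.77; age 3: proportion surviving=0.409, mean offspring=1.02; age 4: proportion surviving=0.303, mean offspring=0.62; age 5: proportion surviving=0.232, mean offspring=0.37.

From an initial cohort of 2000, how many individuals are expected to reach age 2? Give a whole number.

Expected survivors = N0 · l_2 = 2000 × 0.573 = 1146 → 1146

1146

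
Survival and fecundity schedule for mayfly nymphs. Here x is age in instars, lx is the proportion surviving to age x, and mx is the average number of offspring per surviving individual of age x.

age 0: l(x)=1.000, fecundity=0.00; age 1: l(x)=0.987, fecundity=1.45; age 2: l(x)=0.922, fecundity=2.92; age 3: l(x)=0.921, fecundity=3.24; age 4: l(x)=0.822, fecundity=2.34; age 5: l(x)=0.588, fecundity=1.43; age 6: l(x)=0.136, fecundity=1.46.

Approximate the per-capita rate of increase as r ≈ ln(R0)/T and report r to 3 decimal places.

0.806

R0 = Σ lx·mx = 0 + 1.43115 + 2.69224 + 2.98404 + 1.92348 + 0.84084 + 0.19856 = 10.07031
Σ x·lx·mx = 28.85723; T = 28.85723/10.07031 = 2.86558…
r ≈ ln(R0)/T = ln(10.07031)/2.86558… = 0.80598… → 0.806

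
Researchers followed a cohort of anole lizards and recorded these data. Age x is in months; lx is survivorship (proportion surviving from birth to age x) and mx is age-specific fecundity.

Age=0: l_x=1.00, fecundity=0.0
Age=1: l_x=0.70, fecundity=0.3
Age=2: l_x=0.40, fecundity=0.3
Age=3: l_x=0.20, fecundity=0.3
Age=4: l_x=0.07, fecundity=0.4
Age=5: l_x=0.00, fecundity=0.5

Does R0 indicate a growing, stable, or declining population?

declining

R0 = Σ lx·mx = 0 + 0.21 + 0.12 + 0.06 + 0.028 + 0 = 0.418
R0 < 1, so the population is declining.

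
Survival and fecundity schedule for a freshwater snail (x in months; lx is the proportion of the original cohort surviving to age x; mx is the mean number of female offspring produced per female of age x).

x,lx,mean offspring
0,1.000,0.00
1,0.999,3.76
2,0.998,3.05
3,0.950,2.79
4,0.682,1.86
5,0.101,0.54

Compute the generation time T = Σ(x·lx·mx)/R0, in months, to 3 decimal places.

lx·mx: 0, 3.75624, 3.0439, 2.6505, 1.26852, 0.05454 → R0 = 10.7737
x·lx·mx: 0, 3.75624, 6.0878, 7.9515, 5.07408, 0.2727 → Σ = 23.14232
T = 23.14232 / 10.7737 = 2.148038… → 2.148

2.148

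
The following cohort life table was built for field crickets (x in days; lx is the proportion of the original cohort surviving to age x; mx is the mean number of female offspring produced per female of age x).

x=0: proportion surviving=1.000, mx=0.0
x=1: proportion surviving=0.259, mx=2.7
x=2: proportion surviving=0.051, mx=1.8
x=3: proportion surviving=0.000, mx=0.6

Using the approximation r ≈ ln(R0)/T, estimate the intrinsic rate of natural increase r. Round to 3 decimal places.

R0 = Σ lx·mx = 0 + 0.6993 + 0.0918 + 0 = 0.7911
Σ x·lx·mx = 0.8829; T = 0.8829/0.7911 = 1.11604…
r ≈ ln(R0)/T = ln(0.7911)/1.11604… = -0.20997… → -0.210

-0.210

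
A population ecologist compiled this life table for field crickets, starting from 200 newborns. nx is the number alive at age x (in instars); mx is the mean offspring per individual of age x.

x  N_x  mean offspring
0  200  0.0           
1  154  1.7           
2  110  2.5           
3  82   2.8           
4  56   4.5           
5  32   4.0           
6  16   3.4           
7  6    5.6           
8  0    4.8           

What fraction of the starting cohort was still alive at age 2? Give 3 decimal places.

l_2 = n_2/n_0 = 110/200 = 0.55 → 0.550

0.550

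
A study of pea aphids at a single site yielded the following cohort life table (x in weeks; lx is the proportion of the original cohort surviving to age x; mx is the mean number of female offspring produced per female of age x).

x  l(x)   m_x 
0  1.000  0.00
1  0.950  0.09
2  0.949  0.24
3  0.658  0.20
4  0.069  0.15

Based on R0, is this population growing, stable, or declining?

declining

R0 = Σ lx·mx = 0 + 0.0855 + 0.22776 + 0.1316 + 0.01035 = 0.45521
R0 < 1, so the population is declining.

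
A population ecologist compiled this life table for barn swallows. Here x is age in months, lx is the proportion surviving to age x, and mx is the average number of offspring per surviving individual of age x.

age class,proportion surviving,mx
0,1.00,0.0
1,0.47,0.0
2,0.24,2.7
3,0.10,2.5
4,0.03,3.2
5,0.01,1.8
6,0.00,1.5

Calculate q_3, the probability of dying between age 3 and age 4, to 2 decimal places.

q_3 = (l_3 − l_4) / l_3 = (0.1 − 0.03) / 0.1
     = 0.07 / 0.1 = 0.7 → 0.70

0.70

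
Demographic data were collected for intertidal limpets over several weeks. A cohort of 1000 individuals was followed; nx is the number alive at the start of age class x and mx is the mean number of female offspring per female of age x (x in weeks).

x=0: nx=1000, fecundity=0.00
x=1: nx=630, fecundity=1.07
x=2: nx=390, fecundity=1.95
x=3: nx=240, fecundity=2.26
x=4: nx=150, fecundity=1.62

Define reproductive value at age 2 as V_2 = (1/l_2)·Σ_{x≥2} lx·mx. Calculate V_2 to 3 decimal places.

3.964

lx = nx/n0 = nx/1000: 1, 0.63, 0.39, 0.24, 0.15
lx·mx for x ≥ 2: 0.7605, 0.5424, 0.243 → sum = 1.5459
V_2 = 1.5459 / l_2 = 1.5459 / 0.39 = 3.963846… → 3.964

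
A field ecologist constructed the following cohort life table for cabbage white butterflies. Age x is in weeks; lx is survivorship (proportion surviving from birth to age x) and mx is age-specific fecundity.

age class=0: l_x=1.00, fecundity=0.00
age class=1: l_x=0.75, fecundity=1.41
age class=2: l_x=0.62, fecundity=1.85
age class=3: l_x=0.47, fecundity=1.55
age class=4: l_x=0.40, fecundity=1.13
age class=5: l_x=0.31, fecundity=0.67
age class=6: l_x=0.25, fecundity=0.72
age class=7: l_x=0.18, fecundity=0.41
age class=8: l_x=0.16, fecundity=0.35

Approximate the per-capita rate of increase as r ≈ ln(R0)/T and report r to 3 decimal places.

0.510

R0 = Σ lx·mx = 0 + 1.0575 + 1.147 + 0.7285 + 0.452 + 0.2077 + 0.18 + 0.0738 + 0.056 = 3.9025
Σ x·lx·mx = 10.4281; T = 10.4281/3.9025 = 2.67216…
r ≈ ln(R0)/T = ln(3.9025)/2.67216… = 0.50956… → 0.510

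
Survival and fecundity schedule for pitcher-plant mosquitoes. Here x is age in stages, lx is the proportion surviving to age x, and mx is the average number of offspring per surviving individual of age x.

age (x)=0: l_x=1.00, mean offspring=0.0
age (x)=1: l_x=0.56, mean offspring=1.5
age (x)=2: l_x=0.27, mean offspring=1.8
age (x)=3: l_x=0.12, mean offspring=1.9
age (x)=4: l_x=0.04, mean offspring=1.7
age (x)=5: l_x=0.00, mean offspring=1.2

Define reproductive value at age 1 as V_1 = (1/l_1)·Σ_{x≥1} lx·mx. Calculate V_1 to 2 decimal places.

2.90

lx·mx for x ≥ 1: 0.84, 0.486, 0.228, 0.068, 0 → sum = 1.622
V_1 = 1.622 / l_1 = 1.622 / 0.56 = 2.896429… → 2.90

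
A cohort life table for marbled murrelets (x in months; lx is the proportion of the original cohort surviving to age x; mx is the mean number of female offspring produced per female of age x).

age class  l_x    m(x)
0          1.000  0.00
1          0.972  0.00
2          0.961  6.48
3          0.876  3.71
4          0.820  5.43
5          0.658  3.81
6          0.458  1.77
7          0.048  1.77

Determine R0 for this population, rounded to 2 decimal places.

17.33

lx·mx by age: 0, 0, 6.22728, 3.24996, 4.4526, 2.50698, 0.81066, 0.08496
R0 = Σ lx·mx = 17.33244 → 17.33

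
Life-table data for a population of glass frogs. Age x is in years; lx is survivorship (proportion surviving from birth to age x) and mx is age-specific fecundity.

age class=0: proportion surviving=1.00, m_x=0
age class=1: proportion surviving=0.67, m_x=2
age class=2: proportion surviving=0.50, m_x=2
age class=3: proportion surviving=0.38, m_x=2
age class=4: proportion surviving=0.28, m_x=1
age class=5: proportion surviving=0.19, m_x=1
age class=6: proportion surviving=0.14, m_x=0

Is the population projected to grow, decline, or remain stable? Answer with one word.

growing

R0 = Σ lx·mx = 0 + 1.34 + 1 + 0.76 + 0.28 + 0.19 + 0 = 3.57
R0 > 1, so the population is growing.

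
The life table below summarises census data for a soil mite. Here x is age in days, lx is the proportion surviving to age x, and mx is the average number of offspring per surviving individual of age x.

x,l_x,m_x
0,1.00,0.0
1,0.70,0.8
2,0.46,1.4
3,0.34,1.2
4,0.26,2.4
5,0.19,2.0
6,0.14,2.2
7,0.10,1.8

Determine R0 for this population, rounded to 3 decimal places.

3.104

lx·mx by age: 0, 0.56, 0.644, 0.408, 0.624, 0.38, 0.308, 0.18
R0 = Σ lx·mx = 3.104 → 3.104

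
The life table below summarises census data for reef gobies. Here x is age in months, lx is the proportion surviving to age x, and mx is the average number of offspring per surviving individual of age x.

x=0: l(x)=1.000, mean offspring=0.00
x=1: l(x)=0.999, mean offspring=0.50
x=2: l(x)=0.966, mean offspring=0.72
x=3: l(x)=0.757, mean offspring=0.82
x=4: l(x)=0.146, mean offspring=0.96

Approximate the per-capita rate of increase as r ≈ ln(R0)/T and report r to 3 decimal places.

0.304

R0 = Σ lx·mx = 0 + 0.4995 + 0.69552 + 0.62074 + 0.14016 = 1.95592
Σ x·lx·mx = 4.3134; T = 4.3134/1.95592 = 2.2053…
r ≈ ln(R0)/T = ln(1.95592)/2.2053… = 0.3042… → 0.304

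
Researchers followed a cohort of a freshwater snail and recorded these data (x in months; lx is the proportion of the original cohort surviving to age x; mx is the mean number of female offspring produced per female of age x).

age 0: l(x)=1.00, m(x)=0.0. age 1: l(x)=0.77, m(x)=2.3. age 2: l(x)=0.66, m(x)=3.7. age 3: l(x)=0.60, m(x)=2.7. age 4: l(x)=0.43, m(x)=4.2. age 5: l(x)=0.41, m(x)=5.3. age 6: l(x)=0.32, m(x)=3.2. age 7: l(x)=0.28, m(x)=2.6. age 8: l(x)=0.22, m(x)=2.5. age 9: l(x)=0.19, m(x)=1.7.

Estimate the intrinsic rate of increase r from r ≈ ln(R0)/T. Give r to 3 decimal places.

R0 = Σ lx·mx = 0 + 1.771 + 2.442 + 1.62 + 1.806 + 2.173 + 1.024 + 0.728 + 0.55 + 0.323 = 12.437
Σ x·lx·mx = 48.151; T = 48.151/12.437 = 3.87159…
r ≈ ln(R0)/T = ln(12.437)/3.87159… = 0.65107… → 0.651

0.651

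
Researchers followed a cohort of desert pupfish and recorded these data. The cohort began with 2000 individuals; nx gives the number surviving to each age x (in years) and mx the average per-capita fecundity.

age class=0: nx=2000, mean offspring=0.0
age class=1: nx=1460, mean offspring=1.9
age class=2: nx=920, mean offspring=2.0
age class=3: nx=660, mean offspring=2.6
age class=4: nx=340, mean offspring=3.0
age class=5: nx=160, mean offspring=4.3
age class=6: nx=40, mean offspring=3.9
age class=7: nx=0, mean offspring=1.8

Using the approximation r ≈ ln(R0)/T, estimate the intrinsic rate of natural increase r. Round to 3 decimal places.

0.576

lx = nx/n0 = nx/2000: 1, 0.73, 0.46, 0.33, 0.17, 0.08, 0.02, 0
R0 = Σ lx·mx = 0 + 1.387 + 0.92 + 0.858 + 0.51 + 0.344 + 0.078 + 0 = 4.097
Σ x·lx·mx = 10.029; T = 10.029/4.097 = 2.44789…
r ≈ ln(R0)/T = ln(4.097)/2.44789… = 0.57611… → 0.576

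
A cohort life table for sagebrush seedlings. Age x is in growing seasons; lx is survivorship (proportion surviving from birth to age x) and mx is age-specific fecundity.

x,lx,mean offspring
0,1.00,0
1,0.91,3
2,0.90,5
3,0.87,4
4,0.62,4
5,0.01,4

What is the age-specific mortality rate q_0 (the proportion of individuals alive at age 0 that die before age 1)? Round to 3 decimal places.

q_0 = (l_0 − l_1) / l_0 = (1 − 0.91) / 1
     = 0.09 / 1 = 0.09 → 0.090

0.090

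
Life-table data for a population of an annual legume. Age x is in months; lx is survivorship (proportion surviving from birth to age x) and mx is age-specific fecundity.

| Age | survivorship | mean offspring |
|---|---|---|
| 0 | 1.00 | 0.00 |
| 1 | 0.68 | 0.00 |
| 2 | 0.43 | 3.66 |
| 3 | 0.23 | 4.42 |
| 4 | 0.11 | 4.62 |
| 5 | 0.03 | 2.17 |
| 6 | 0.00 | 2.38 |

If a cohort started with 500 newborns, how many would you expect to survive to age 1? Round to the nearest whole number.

Expected survivors = N0 · l_1 = 500 × 0.68 = 340 → 340

340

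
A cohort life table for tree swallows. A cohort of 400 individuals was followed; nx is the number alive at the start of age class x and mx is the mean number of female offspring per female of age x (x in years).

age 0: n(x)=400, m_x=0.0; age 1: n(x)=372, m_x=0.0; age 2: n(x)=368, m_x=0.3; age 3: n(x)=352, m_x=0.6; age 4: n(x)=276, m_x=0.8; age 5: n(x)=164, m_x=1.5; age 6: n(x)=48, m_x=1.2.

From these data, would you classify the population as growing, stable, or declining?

lx = nx/n0 = nx/400: 1, 0.93, 0.92, 0.88, 0.69, 0.41, 0.12
R0 = Σ lx·mx = 0 + 0 + 0.276 + 0.528 + 0.552 + 0.615 + 0.144 = 2.115
R0 > 1, so the population is growing.

growing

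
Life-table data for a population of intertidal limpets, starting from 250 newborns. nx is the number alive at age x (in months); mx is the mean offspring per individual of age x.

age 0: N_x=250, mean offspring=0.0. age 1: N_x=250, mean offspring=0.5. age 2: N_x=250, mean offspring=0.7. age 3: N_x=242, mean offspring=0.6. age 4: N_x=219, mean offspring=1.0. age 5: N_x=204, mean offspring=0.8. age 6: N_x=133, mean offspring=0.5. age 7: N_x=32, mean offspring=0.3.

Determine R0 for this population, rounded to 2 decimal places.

lx = nx/n0 = nx/250: 1, 1, 1, 0.968, 0.876, 0.816, 0.532, 0.128
lx·mx by age: 0, 0.5, 0.7, 0.5808, 0.876, 0.6528, 0.266, 0.0384
R0 = Σ lx·mx = 3.614 → 3.61

3.61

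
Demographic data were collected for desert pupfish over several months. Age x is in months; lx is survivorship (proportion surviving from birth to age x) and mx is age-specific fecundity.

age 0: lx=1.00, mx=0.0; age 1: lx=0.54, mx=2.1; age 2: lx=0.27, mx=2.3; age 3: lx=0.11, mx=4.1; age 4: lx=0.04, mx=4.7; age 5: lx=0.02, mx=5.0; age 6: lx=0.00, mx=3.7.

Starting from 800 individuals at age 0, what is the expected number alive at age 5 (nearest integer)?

Expected survivors = N0 · l_5 = 800 × 0.02 = 16 → 16

16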